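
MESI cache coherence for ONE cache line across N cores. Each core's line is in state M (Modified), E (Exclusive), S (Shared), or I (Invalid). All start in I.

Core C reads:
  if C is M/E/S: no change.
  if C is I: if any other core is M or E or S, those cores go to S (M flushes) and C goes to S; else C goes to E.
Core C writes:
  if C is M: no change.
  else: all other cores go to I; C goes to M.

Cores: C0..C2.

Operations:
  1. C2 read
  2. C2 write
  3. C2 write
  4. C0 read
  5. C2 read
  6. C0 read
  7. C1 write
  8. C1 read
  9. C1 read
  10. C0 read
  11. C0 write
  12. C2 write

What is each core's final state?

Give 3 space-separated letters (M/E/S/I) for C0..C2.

Answer: I I M

Derivation:
Op 1: C2 read [C2 read from I: no other sharers -> C2=E (exclusive)] -> [I,I,E]
Op 2: C2 write [C2 write: invalidate none -> C2=M] -> [I,I,M]
Op 3: C2 write [C2 write: already M (modified), no change] -> [I,I,M]
Op 4: C0 read [C0 read from I: others=['C2=M'] -> C0=S, others downsized to S] -> [S,I,S]
Op 5: C2 read [C2 read: already in S, no change] -> [S,I,S]
Op 6: C0 read [C0 read: already in S, no change] -> [S,I,S]
Op 7: C1 write [C1 write: invalidate ['C0=S', 'C2=S'] -> C1=M] -> [I,M,I]
Op 8: C1 read [C1 read: already in M, no change] -> [I,M,I]
Op 9: C1 read [C1 read: already in M, no change] -> [I,M,I]
Op 10: C0 read [C0 read from I: others=['C1=M'] -> C0=S, others downsized to S] -> [S,S,I]
Op 11: C0 write [C0 write: invalidate ['C1=S'] -> C0=M] -> [M,I,I]
Op 12: C2 write [C2 write: invalidate ['C0=M'] -> C2=M] -> [I,I,M]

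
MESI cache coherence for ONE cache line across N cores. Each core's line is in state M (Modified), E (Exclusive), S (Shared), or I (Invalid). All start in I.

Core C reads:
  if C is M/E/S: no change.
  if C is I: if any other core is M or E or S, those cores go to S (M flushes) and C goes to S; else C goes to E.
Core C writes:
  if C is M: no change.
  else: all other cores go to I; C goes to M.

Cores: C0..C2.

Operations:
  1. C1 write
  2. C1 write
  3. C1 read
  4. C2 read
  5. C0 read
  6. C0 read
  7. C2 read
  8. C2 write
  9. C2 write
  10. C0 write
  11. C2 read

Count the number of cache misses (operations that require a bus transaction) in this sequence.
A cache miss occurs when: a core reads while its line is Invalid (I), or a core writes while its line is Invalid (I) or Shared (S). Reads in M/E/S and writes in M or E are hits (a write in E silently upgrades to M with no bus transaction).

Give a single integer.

Answer: 6

Derivation:
Op 1: C1 write [C1 write: invalidate none -> C1=M] -> [I,M,I] [MISS #1: write from I]
Op 2: C1 write [C1 write: already M (modified), no change] -> [I,M,I] [hit: write from M]
Op 3: C1 read [C1 read: already in M, no change] -> [I,M,I] [hit: read from M]
Op 4: C2 read [C2 read from I: others=['C1=M'] -> C2=S, others downsized to S] -> [I,S,S] [MISS #2: read from I]
Op 5: C0 read [C0 read from I: others=['C1=S', 'C2=S'] -> C0=S, others downsized to S] -> [S,S,S] [MISS #3: read from I]
Op 6: C0 read [C0 read: already in S, no change] -> [S,S,S] [hit: read from S]
Op 7: C2 read [C2 read: already in S, no change] -> [S,S,S] [hit: read from S]
Op 8: C2 write [C2 write: invalidate ['C0=S', 'C1=S'] -> C2=M] -> [I,I,M] [MISS #4: write from S]
Op 9: C2 write [C2 write: already M (modified), no change] -> [I,I,M] [hit: write from M]
Op 10: C0 write [C0 write: invalidate ['C2=M'] -> C0=M] -> [M,I,I] [MISS #5: write from I]
Op 11: C2 read [C2 read from I: others=['C0=M'] -> C2=S, others downsized to S] -> [S,I,S] [MISS #6: read from I]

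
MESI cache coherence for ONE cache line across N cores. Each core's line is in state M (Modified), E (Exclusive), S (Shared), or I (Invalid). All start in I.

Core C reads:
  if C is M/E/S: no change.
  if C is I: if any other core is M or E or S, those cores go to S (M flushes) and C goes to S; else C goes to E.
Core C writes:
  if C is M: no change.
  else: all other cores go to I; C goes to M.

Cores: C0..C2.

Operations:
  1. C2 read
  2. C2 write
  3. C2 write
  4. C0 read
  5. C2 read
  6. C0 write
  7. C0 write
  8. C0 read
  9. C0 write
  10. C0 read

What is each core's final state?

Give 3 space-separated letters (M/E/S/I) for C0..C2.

Answer: M I I

Derivation:
Op 1: C2 read [C2 read from I: no other sharers -> C2=E (exclusive)] -> [I,I,E]
Op 2: C2 write [C2 write: invalidate none -> C2=M] -> [I,I,M]
Op 3: C2 write [C2 write: already M (modified), no change] -> [I,I,M]
Op 4: C0 read [C0 read from I: others=['C2=M'] -> C0=S, others downsized to S] -> [S,I,S]
Op 5: C2 read [C2 read: already in S, no change] -> [S,I,S]
Op 6: C0 write [C0 write: invalidate ['C2=S'] -> C0=M] -> [M,I,I]
Op 7: C0 write [C0 write: already M (modified), no change] -> [M,I,I]
Op 8: C0 read [C0 read: already in M, no change] -> [M,I,I]
Op 9: C0 write [C0 write: already M (modified), no change] -> [M,I,I]
Op 10: C0 read [C0 read: already in M, no change] -> [M,I,I]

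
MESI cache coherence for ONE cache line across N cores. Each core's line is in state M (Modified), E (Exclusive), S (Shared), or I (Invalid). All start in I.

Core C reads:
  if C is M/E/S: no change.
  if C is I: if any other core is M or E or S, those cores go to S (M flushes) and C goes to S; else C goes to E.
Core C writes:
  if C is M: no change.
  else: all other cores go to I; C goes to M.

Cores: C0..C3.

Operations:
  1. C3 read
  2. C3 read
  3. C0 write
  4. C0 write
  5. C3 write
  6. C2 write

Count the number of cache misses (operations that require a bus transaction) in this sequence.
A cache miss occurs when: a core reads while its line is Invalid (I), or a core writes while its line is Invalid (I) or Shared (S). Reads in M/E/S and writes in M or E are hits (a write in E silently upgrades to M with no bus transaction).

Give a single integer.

Op 1: C3 read [C3 read from I: no other sharers -> C3=E (exclusive)] -> [I,I,I,E] [MISS #1: read from I]
Op 2: C3 read [C3 read: already in E, no change] -> [I,I,I,E] [hit: read from E]
Op 3: C0 write [C0 write: invalidate ['C3=E'] -> C0=M] -> [M,I,I,I] [MISS #2: write from I]
Op 4: C0 write [C0 write: already M (modified), no change] -> [M,I,I,I] [hit: write from M]
Op 5: C3 write [C3 write: invalidate ['C0=M'] -> C3=M] -> [I,I,I,M] [MISS #3: write from I]
Op 6: C2 write [C2 write: invalidate ['C3=M'] -> C2=M] -> [I,I,M,I] [MISS #4: write from I]

Answer: 4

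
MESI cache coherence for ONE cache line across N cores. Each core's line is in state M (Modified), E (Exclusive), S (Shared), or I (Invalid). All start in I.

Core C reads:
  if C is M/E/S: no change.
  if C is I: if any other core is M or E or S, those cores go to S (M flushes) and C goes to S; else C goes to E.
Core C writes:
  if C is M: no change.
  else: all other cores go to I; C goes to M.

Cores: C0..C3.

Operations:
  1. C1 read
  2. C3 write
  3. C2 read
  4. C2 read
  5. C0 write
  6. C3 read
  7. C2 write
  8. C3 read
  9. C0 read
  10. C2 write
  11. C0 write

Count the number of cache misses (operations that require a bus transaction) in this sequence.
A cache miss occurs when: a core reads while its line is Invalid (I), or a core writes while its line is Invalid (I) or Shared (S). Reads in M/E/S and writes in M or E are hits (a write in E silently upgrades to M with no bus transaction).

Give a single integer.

Op 1: C1 read [C1 read from I: no other sharers -> C1=E (exclusive)] -> [I,E,I,I] [MISS #1: read from I]
Op 2: C3 write [C3 write: invalidate ['C1=E'] -> C3=M] -> [I,I,I,M] [MISS #2: write from I]
Op 3: C2 read [C2 read from I: others=['C3=M'] -> C2=S, others downsized to S] -> [I,I,S,S] [MISS #3: read from I]
Op 4: C2 read [C2 read: already in S, no change] -> [I,I,S,S] [hit: read from S]
Op 5: C0 write [C0 write: invalidate ['C2=S', 'C3=S'] -> C0=M] -> [M,I,I,I] [MISS #4: write from I]
Op 6: C3 read [C3 read from I: others=['C0=M'] -> C3=S, others downsized to S] -> [S,I,I,S] [MISS #5: read from I]
Op 7: C2 write [C2 write: invalidate ['C0=S', 'C3=S'] -> C2=M] -> [I,I,M,I] [MISS #6: write from I]
Op 8: C3 read [C3 read from I: others=['C2=M'] -> C3=S, others downsized to S] -> [I,I,S,S] [MISS #7: read from I]
Op 9: C0 read [C0 read from I: others=['C2=S', 'C3=S'] -> C0=S, others downsized to S] -> [S,I,S,S] [MISS #8: read from I]
Op 10: C2 write [C2 write: invalidate ['C0=S', 'C3=S'] -> C2=M] -> [I,I,M,I] [MISS #9: write from S]
Op 11: C0 write [C0 write: invalidate ['C2=M'] -> C0=M] -> [M,I,I,I] [MISS #10: write from I]

Answer: 10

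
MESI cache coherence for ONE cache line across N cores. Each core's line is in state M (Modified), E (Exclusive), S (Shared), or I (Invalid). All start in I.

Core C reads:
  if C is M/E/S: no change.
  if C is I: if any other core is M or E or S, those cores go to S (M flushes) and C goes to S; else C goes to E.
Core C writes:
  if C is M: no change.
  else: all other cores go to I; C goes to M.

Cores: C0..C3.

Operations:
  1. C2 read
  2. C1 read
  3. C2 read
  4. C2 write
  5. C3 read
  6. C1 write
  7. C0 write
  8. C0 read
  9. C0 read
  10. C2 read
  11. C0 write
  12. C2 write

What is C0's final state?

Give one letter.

Op 1: C2 read [C2 read from I: no other sharers -> C2=E (exclusive)] -> [I,I,E,I]
Op 2: C1 read [C1 read from I: others=['C2=E'] -> C1=S, others downsized to S] -> [I,S,S,I]
Op 3: C2 read [C2 read: already in S, no change] -> [I,S,S,I]
Op 4: C2 write [C2 write: invalidate ['C1=S'] -> C2=M] -> [I,I,M,I]
Op 5: C3 read [C3 read from I: others=['C2=M'] -> C3=S, others downsized to S] -> [I,I,S,S]
Op 6: C1 write [C1 write: invalidate ['C2=S', 'C3=S'] -> C1=M] -> [I,M,I,I]
Op 7: C0 write [C0 write: invalidate ['C1=M'] -> C0=M] -> [M,I,I,I]
Op 8: C0 read [C0 read: already in M, no change] -> [M,I,I,I]
Op 9: C0 read [C0 read: already in M, no change] -> [M,I,I,I]
Op 10: C2 read [C2 read from I: others=['C0=M'] -> C2=S, others downsized to S] -> [S,I,S,I]
Op 11: C0 write [C0 write: invalidate ['C2=S'] -> C0=M] -> [M,I,I,I]
Op 12: C2 write [C2 write: invalidate ['C0=M'] -> C2=M] -> [I,I,M,I]

Answer: I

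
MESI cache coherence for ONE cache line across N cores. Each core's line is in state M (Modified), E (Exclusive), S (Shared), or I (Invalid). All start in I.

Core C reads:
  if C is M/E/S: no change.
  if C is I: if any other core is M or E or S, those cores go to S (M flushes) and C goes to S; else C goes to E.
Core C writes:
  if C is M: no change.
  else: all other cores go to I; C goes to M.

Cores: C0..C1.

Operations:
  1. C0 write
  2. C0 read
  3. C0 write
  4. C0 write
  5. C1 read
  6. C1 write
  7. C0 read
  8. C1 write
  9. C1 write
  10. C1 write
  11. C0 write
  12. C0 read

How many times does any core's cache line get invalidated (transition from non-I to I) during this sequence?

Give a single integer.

Answer: 3

Derivation:
Op 1: C0 write [C0 write: invalidate none -> C0=M] -> [M,I] (invalidations this op: 0; running total: 0)
Op 2: C0 read [C0 read: already in M, no change] -> [M,I] (invalidations this op: 0; running total: 0)
Op 3: C0 write [C0 write: already M (modified), no change] -> [M,I] (invalidations this op: 0; running total: 0)
Op 4: C0 write [C0 write: already M (modified), no change] -> [M,I] (invalidations this op: 0; running total: 0)
Op 5: C1 read [C1 read from I: others=['C0=M'] -> C1=S, others downsized to S] -> [S,S] (invalidations this op: 0; running total: 0)
Op 6: C1 write [C1 write: invalidate ['C0=S'] -> C1=M] -> [I,M] (invalidations this op: 1; running total: 1)
Op 7: C0 read [C0 read from I: others=['C1=M'] -> C0=S, others downsized to S] -> [S,S] (invalidations this op: 0; running total: 1)
Op 8: C1 write [C1 write: invalidate ['C0=S'] -> C1=M] -> [I,M] (invalidations this op: 1; running total: 2)
Op 9: C1 write [C1 write: already M (modified), no change] -> [I,M] (invalidations this op: 0; running total: 2)
Op 10: C1 write [C1 write: already M (modified), no change] -> [I,M] (invalidations this op: 0; running total: 2)
Op 11: C0 write [C0 write: invalidate ['C1=M'] -> C0=M] -> [M,I] (invalidations this op: 1; running total: 3)
Op 12: C0 read [C0 read: already in M, no change] -> [M,I] (invalidations this op: 0; running total: 3)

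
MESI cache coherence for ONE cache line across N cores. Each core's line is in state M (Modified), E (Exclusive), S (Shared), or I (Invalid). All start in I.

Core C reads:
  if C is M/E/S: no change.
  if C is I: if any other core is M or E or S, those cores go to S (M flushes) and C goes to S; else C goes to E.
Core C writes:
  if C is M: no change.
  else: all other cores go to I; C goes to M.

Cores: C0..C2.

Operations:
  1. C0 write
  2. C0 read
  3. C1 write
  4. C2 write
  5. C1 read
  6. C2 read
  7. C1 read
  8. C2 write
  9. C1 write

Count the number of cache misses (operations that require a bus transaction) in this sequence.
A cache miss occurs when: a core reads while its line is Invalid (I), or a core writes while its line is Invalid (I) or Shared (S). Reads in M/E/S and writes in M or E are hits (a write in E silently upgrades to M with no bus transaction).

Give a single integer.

Answer: 6

Derivation:
Op 1: C0 write [C0 write: invalidate none -> C0=M] -> [M,I,I] [MISS #1: write from I]
Op 2: C0 read [C0 read: already in M, no change] -> [M,I,I] [hit: read from M]
Op 3: C1 write [C1 write: invalidate ['C0=M'] -> C1=M] -> [I,M,I] [MISS #2: write from I]
Op 4: C2 write [C2 write: invalidate ['C1=M'] -> C2=M] -> [I,I,M] [MISS #3: write from I]
Op 5: C1 read [C1 read from I: others=['C2=M'] -> C1=S, others downsized to S] -> [I,S,S] [MISS #4: read from I]
Op 6: C2 read [C2 read: already in S, no change] -> [I,S,S] [hit: read from S]
Op 7: C1 read [C1 read: already in S, no change] -> [I,S,S] [hit: read from S]
Op 8: C2 write [C2 write: invalidate ['C1=S'] -> C2=M] -> [I,I,M] [MISS #5: write from S]
Op 9: C1 write [C1 write: invalidate ['C2=M'] -> C1=M] -> [I,M,I] [MISS #6: write from I]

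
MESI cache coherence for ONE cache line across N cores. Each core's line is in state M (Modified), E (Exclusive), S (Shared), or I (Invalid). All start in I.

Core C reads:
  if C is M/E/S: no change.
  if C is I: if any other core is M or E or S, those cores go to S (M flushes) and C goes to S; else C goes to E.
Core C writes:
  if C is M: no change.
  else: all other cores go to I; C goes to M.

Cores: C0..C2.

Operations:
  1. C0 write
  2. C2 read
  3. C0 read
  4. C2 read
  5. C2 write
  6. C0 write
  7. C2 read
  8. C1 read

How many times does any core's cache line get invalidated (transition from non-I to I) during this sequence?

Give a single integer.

Op 1: C0 write [C0 write: invalidate none -> C0=M] -> [M,I,I] (invalidations this op: 0; running total: 0)
Op 2: C2 read [C2 read from I: others=['C0=M'] -> C2=S, others downsized to S] -> [S,I,S] (invalidations this op: 0; running total: 0)
Op 3: C0 read [C0 read: already in S, no change] -> [S,I,S] (invalidations this op: 0; running total: 0)
Op 4: C2 read [C2 read: already in S, no change] -> [S,I,S] (invalidations this op: 0; running total: 0)
Op 5: C2 write [C2 write: invalidate ['C0=S'] -> C2=M] -> [I,I,M] (invalidations this op: 1; running total: 1)
Op 6: C0 write [C0 write: invalidate ['C2=M'] -> C0=M] -> [M,I,I] (invalidations this op: 1; running total: 2)
Op 7: C2 read [C2 read from I: others=['C0=M'] -> C2=S, others downsized to S] -> [S,I,S] (invalidations this op: 0; running total: 2)
Op 8: C1 read [C1 read from I: others=['C0=S', 'C2=S'] -> C1=S, others downsized to S] -> [S,S,S] (invalidations this op: 0; running total: 2)

Answer: 2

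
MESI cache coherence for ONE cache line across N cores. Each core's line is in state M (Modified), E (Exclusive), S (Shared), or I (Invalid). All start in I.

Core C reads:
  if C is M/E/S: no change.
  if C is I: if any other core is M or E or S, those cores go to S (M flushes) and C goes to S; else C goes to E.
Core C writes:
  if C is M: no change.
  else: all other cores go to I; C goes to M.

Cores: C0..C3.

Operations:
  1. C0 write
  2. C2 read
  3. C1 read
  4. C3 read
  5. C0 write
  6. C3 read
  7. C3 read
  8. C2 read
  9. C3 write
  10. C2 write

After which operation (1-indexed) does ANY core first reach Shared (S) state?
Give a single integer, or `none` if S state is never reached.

Answer: 2

Derivation:
Op 1: C0 write [C0 write: invalidate none -> C0=M] -> [M,I,I,I]
Op 2: C2 read [C2 read from I: others=['C0=M'] -> C2=S, others downsized to S] -> [S,I,S,I]
  -> First S state at op 2; remaining ops need not be traced.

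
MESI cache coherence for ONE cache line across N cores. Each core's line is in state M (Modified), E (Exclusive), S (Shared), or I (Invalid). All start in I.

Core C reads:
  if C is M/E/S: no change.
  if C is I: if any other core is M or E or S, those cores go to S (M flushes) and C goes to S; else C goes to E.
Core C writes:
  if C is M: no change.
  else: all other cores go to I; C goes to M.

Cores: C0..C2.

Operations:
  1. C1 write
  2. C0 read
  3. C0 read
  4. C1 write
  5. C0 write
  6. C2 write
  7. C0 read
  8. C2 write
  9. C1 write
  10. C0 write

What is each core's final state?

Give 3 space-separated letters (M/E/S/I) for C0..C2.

Op 1: C1 write [C1 write: invalidate none -> C1=M] -> [I,M,I]
Op 2: C0 read [C0 read from I: others=['C1=M'] -> C0=S, others downsized to S] -> [S,S,I]
Op 3: C0 read [C0 read: already in S, no change] -> [S,S,I]
Op 4: C1 write [C1 write: invalidate ['C0=S'] -> C1=M] -> [I,M,I]
Op 5: C0 write [C0 write: invalidate ['C1=M'] -> C0=M] -> [M,I,I]
Op 6: C2 write [C2 write: invalidate ['C0=M'] -> C2=M] -> [I,I,M]
Op 7: C0 read [C0 read from I: others=['C2=M'] -> C0=S, others downsized to S] -> [S,I,S]
Op 8: C2 write [C2 write: invalidate ['C0=S'] -> C2=M] -> [I,I,M]
Op 9: C1 write [C1 write: invalidate ['C2=M'] -> C1=M] -> [I,M,I]
Op 10: C0 write [C0 write: invalidate ['C1=M'] -> C0=M] -> [M,I,I]

Answer: M I I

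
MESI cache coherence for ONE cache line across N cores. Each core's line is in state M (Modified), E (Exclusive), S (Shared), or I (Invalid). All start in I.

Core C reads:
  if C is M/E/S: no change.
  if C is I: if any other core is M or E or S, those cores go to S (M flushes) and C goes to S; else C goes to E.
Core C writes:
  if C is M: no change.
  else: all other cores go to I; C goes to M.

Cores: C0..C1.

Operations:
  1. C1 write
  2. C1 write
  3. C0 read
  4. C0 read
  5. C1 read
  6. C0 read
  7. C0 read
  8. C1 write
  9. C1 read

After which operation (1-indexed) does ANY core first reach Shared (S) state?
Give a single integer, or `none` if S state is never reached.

Op 1: C1 write [C1 write: invalidate none -> C1=M] -> [I,M]
Op 2: C1 write [C1 write: already M (modified), no change] -> [I,M]
Op 3: C0 read [C0 read from I: others=['C1=M'] -> C0=S, others downsized to S] -> [S,S]
  -> First S state at op 3; remaining ops need not be traced.

Answer: 3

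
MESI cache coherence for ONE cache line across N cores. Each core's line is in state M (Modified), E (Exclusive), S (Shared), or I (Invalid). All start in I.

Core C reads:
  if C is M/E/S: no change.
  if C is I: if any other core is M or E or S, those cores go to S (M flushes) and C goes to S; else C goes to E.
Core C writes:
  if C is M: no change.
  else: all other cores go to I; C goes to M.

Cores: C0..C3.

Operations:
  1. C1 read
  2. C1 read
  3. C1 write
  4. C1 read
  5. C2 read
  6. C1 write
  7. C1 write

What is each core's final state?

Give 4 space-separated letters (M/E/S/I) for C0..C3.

Op 1: C1 read [C1 read from I: no other sharers -> C1=E (exclusive)] -> [I,E,I,I]
Op 2: C1 read [C1 read: already in E, no change] -> [I,E,I,I]
Op 3: C1 write [C1 write: invalidate none -> C1=M] -> [I,M,I,I]
Op 4: C1 read [C1 read: already in M, no change] -> [I,M,I,I]
Op 5: C2 read [C2 read from I: others=['C1=M'] -> C2=S, others downsized to S] -> [I,S,S,I]
Op 6: C1 write [C1 write: invalidate ['C2=S'] -> C1=M] -> [I,M,I,I]
Op 7: C1 write [C1 write: already M (modified), no change] -> [I,M,I,I]

Answer: I M I I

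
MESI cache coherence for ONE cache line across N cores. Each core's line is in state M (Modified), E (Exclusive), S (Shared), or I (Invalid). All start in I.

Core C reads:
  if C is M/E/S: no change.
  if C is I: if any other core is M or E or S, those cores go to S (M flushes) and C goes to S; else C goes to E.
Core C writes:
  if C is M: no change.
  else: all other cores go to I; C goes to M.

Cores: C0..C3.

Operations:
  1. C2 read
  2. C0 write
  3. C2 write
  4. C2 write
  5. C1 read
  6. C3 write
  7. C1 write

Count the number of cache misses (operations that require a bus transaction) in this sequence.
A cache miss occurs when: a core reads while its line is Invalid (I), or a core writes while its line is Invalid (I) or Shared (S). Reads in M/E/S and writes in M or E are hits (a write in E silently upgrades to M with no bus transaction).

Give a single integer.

Op 1: C2 read [C2 read from I: no other sharers -> C2=E (exclusive)] -> [I,I,E,I] [MISS #1: read from I]
Op 2: C0 write [C0 write: invalidate ['C2=E'] -> C0=M] -> [M,I,I,I] [MISS #2: write from I]
Op 3: C2 write [C2 write: invalidate ['C0=M'] -> C2=M] -> [I,I,M,I] [MISS #3: write from I]
Op 4: C2 write [C2 write: already M (modified), no change] -> [I,I,M,I] [hit: write from M]
Op 5: C1 read [C1 read from I: others=['C2=M'] -> C1=S, others downsized to S] -> [I,S,S,I] [MISS #4: read from I]
Op 6: C3 write [C3 write: invalidate ['C1=S', 'C2=S'] -> C3=M] -> [I,I,I,M] [MISS #5: write from I]
Op 7: C1 write [C1 write: invalidate ['C3=M'] -> C1=M] -> [I,M,I,I] [MISS #6: write from I]

Answer: 6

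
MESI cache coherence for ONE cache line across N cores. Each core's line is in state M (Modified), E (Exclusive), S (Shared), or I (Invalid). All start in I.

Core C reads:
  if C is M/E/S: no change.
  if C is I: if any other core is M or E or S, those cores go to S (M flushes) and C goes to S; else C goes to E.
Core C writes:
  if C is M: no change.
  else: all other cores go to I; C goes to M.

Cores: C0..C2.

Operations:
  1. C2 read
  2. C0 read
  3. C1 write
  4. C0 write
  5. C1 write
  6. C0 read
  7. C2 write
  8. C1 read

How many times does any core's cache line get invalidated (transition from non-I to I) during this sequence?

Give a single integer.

Answer: 6

Derivation:
Op 1: C2 read [C2 read from I: no other sharers -> C2=E (exclusive)] -> [I,I,E] (invalidations this op: 0; running total: 0)
Op 2: C0 read [C0 read from I: others=['C2=E'] -> C0=S, others downsized to S] -> [S,I,S] (invalidations this op: 0; running total: 0)
Op 3: C1 write [C1 write: invalidate ['C0=S', 'C2=S'] -> C1=M] -> [I,M,I] (invalidations this op: 2; running total: 2)
Op 4: C0 write [C0 write: invalidate ['C1=M'] -> C0=M] -> [M,I,I] (invalidations this op: 1; running total: 3)
Op 5: C1 write [C1 write: invalidate ['C0=M'] -> C1=M] -> [I,M,I] (invalidations this op: 1; running total: 4)
Op 6: C0 read [C0 read from I: others=['C1=M'] -> C0=S, others downsized to S] -> [S,S,I] (invalidations this op: 0; running total: 4)
Op 7: C2 write [C2 write: invalidate ['C0=S', 'C1=S'] -> C2=M] -> [I,I,M] (invalidations this op: 2; running total: 6)
Op 8: C1 read [C1 read from I: others=['C2=M'] -> C1=S, others downsized to S] -> [I,S,S] (invalidations this op: 0; running total: 6)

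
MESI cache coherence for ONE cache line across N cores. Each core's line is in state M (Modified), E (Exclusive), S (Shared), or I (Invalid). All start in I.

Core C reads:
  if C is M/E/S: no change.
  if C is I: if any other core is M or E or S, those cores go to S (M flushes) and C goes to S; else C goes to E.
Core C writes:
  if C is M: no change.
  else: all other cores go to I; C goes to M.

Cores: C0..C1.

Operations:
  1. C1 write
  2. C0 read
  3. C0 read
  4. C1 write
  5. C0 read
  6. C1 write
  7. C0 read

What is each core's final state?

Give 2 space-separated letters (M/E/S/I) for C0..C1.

Op 1: C1 write [C1 write: invalidate none -> C1=M] -> [I,M]
Op 2: C0 read [C0 read from I: others=['C1=M'] -> C0=S, others downsized to S] -> [S,S]
Op 3: C0 read [C0 read: already in S, no change] -> [S,S]
Op 4: C1 write [C1 write: invalidate ['C0=S'] -> C1=M] -> [I,M]
Op 5: C0 read [C0 read from I: others=['C1=M'] -> C0=S, others downsized to S] -> [S,S]
Op 6: C1 write [C1 write: invalidate ['C0=S'] -> C1=M] -> [I,M]
Op 7: C0 read [C0 read from I: others=['C1=M'] -> C0=S, others downsized to S] -> [S,S]

Answer: S S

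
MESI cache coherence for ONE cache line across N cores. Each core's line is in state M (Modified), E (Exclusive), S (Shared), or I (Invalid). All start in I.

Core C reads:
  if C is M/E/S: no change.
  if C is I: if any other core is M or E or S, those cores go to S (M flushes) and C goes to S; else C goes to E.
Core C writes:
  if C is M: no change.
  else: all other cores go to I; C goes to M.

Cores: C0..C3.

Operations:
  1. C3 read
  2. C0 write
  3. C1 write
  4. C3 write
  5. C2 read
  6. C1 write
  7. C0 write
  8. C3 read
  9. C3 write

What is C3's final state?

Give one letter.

Op 1: C3 read [C3 read from I: no other sharers -> C3=E (exclusive)] -> [I,I,I,E]
Op 2: C0 write [C0 write: invalidate ['C3=E'] -> C0=M] -> [M,I,I,I]
Op 3: C1 write [C1 write: invalidate ['C0=M'] -> C1=M] -> [I,M,I,I]
Op 4: C3 write [C3 write: invalidate ['C1=M'] -> C3=M] -> [I,I,I,M]
Op 5: C2 read [C2 read from I: others=['C3=M'] -> C2=S, others downsized to S] -> [I,I,S,S]
Op 6: C1 write [C1 write: invalidate ['C2=S', 'C3=S'] -> C1=M] -> [I,M,I,I]
Op 7: C0 write [C0 write: invalidate ['C1=M'] -> C0=M] -> [M,I,I,I]
Op 8: C3 read [C3 read from I: others=['C0=M'] -> C3=S, others downsized to S] -> [S,I,I,S]
Op 9: C3 write [C3 write: invalidate ['C0=S'] -> C3=M] -> [I,I,I,M]

Answer: M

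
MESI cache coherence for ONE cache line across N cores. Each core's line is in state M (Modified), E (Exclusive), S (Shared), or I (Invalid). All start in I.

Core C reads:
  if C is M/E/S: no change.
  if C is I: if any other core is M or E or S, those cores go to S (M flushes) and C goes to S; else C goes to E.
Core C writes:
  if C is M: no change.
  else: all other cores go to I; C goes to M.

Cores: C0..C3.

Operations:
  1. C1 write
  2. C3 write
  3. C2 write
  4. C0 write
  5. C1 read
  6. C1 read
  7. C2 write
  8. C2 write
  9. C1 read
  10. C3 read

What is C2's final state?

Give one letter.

Answer: S

Derivation:
Op 1: C1 write [C1 write: invalidate none -> C1=M] -> [I,M,I,I]
Op 2: C3 write [C3 write: invalidate ['C1=M'] -> C3=M] -> [I,I,I,M]
Op 3: C2 write [C2 write: invalidate ['C3=M'] -> C2=M] -> [I,I,M,I]
Op 4: C0 write [C0 write: invalidate ['C2=M'] -> C0=M] -> [M,I,I,I]
Op 5: C1 read [C1 read from I: others=['C0=M'] -> C1=S, others downsized to S] -> [S,S,I,I]
Op 6: C1 read [C1 read: already in S, no change] -> [S,S,I,I]
Op 7: C2 write [C2 write: invalidate ['C0=S', 'C1=S'] -> C2=M] -> [I,I,M,I]
Op 8: C2 write [C2 write: already M (modified), no change] -> [I,I,M,I]
Op 9: C1 read [C1 read from I: others=['C2=M'] -> C1=S, others downsized to S] -> [I,S,S,I]
Op 10: C3 read [C3 read from I: others=['C1=S', 'C2=S'] -> C3=S, others downsized to S] -> [I,S,S,S]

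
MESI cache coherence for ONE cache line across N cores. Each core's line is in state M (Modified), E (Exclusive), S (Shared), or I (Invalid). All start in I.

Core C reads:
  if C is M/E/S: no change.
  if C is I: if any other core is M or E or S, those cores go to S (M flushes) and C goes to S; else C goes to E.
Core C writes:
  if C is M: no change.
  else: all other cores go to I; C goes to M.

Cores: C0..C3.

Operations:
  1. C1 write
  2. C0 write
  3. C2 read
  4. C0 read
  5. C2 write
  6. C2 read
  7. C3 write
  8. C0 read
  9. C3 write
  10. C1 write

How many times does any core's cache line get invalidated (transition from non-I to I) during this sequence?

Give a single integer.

Answer: 5

Derivation:
Op 1: C1 write [C1 write: invalidate none -> C1=M] -> [I,M,I,I] (invalidations this op: 0; running total: 0)
Op 2: C0 write [C0 write: invalidate ['C1=M'] -> C0=M] -> [M,I,I,I] (invalidations this op: 1; running total: 1)
Op 3: C2 read [C2 read from I: others=['C0=M'] -> C2=S, others downsized to S] -> [S,I,S,I] (invalidations this op: 0; running total: 1)
Op 4: C0 read [C0 read: already in S, no change] -> [S,I,S,I] (invalidations this op: 0; running total: 1)
Op 5: C2 write [C2 write: invalidate ['C0=S'] -> C2=M] -> [I,I,M,I] (invalidations this op: 1; running total: 2)
Op 6: C2 read [C2 read: already in M, no change] -> [I,I,M,I] (invalidations this op: 0; running total: 2)
Op 7: C3 write [C3 write: invalidate ['C2=M'] -> C3=M] -> [I,I,I,M] (invalidations this op: 1; running total: 3)
Op 8: C0 read [C0 read from I: others=['C3=M'] -> C0=S, others downsized to S] -> [S,I,I,S] (invalidations this op: 0; running total: 3)
Op 9: C3 write [C3 write: invalidate ['C0=S'] -> C3=M] -> [I,I,I,M] (invalidations this op: 1; running total: 4)
Op 10: C1 write [C1 write: invalidate ['C3=M'] -> C1=M] -> [I,M,I,I] (invalidations this op: 1; running total: 5)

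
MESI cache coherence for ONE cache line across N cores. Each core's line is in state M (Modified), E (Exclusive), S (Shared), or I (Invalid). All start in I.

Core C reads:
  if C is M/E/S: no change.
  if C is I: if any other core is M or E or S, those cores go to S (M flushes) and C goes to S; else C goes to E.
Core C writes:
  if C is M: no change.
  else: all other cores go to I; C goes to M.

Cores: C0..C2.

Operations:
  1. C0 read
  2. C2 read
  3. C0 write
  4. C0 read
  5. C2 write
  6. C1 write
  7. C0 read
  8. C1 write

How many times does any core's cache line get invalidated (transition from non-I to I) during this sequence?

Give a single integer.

Op 1: C0 read [C0 read from I: no other sharers -> C0=E (exclusive)] -> [E,I,I] (invalidations this op: 0; running total: 0)
Op 2: C2 read [C2 read from I: others=['C0=E'] -> C2=S, others downsized to S] -> [S,I,S] (invalidations this op: 0; running total: 0)
Op 3: C0 write [C0 write: invalidate ['C2=S'] -> C0=M] -> [M,I,I] (invalidations this op: 1; running total: 1)
Op 4: C0 read [C0 read: already in M, no change] -> [M,I,I] (invalidations this op: 0; running total: 1)
Op 5: C2 write [C2 write: invalidate ['C0=M'] -> C2=M] -> [I,I,M] (invalidations this op: 1; running total: 2)
Op 6: C1 write [C1 write: invalidate ['C2=M'] -> C1=M] -> [I,M,I] (invalidations this op: 1; running total: 3)
Op 7: C0 read [C0 read from I: others=['C1=M'] -> C0=S, others downsized to S] -> [S,S,I] (invalidations this op: 0; running total: 3)
Op 8: C1 write [C1 write: invalidate ['C0=S'] -> C1=M] -> [I,M,I] (invalidations this op: 1; running total: 4)

Answer: 4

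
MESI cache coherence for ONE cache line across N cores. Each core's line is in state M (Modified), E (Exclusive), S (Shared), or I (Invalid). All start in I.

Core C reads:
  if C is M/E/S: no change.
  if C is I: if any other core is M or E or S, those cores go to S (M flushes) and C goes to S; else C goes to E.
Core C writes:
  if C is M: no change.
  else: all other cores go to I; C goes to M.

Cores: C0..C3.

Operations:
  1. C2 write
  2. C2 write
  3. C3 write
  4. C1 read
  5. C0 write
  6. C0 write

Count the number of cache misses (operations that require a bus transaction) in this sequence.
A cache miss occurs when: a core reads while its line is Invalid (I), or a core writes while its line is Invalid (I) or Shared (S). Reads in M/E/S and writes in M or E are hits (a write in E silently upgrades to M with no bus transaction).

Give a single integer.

Op 1: C2 write [C2 write: invalidate none -> C2=M] -> [I,I,M,I] [MISS #1: write from I]
Op 2: C2 write [C2 write: already M (modified), no change] -> [I,I,M,I] [hit: write from M]
Op 3: C3 write [C3 write: invalidate ['C2=M'] -> C3=M] -> [I,I,I,M] [MISS #2: write from I]
Op 4: C1 read [C1 read from I: others=['C3=M'] -> C1=S, others downsized to S] -> [I,S,I,S] [MISS #3: read from I]
Op 5: C0 write [C0 write: invalidate ['C1=S', 'C3=S'] -> C0=M] -> [M,I,I,I] [MISS #4: write from I]
Op 6: C0 write [C0 write: already M (modified), no change] -> [M,I,I,I] [hit: write from M]

Answer: 4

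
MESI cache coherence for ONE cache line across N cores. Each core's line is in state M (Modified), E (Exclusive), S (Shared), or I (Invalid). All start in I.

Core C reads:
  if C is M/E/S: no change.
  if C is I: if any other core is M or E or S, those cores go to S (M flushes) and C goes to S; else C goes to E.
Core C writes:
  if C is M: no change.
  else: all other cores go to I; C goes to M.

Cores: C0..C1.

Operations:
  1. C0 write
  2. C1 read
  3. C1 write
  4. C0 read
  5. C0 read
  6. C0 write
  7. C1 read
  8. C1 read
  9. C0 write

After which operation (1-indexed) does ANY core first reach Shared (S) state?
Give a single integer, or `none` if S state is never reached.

Answer: 2

Derivation:
Op 1: C0 write [C0 write: invalidate none -> C0=M] -> [M,I]
Op 2: C1 read [C1 read from I: others=['C0=M'] -> C1=S, others downsized to S] -> [S,S]
  -> First S state at op 2; remaining ops need not be traced.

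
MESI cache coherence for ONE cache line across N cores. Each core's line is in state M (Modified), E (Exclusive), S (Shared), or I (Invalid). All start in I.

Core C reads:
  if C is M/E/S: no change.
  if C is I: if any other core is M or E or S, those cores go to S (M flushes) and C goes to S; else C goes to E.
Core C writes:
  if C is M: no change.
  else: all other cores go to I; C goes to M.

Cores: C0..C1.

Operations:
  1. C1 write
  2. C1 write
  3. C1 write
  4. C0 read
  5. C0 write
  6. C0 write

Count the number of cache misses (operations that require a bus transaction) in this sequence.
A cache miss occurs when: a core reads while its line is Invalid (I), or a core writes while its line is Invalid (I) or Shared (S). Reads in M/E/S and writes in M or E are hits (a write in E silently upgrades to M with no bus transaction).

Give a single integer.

Answer: 3

Derivation:
Op 1: C1 write [C1 write: invalidate none -> C1=M] -> [I,M] [MISS #1: write from I]
Op 2: C1 write [C1 write: already M (modified), no change] -> [I,M] [hit: write from M]
Op 3: C1 write [C1 write: already M (modified), no change] -> [I,M] [hit: write from M]
Op 4: C0 read [C0 read from I: others=['C1=M'] -> C0=S, others downsized to S] -> [S,S] [MISS #2: read from I]
Op 5: C0 write [C0 write: invalidate ['C1=S'] -> C0=M] -> [M,I] [MISS #3: write from S]
Op 6: C0 write [C0 write: already M (modified), no change] -> [M,I] [hit: write from M]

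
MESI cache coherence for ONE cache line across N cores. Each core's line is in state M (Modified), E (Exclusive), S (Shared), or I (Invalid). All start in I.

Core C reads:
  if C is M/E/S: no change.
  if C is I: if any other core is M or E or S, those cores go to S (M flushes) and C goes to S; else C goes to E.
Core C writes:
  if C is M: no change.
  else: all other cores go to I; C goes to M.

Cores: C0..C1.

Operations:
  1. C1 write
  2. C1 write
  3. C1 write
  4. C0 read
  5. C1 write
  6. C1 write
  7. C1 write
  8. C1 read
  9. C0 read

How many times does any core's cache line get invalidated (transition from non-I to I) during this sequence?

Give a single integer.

Op 1: C1 write [C1 write: invalidate none -> C1=M] -> [I,M] (invalidations this op: 0; running total: 0)
Op 2: C1 write [C1 write: already M (modified), no change] -> [I,M] (invalidations this op: 0; running total: 0)
Op 3: C1 write [C1 write: already M (modified), no change] -> [I,M] (invalidations this op: 0; running total: 0)
Op 4: C0 read [C0 read from I: others=['C1=M'] -> C0=S, others downsized to S] -> [S,S] (invalidations this op: 0; running total: 0)
Op 5: C1 write [C1 write: invalidate ['C0=S'] -> C1=M] -> [I,M] (invalidations this op: 1; running total: 1)
Op 6: C1 write [C1 write: already M (modified), no change] -> [I,M] (invalidations this op: 0; running total: 1)
Op 7: C1 write [C1 write: already M (modified), no change] -> [I,M] (invalidations this op: 0; running total: 1)
Op 8: C1 read [C1 read: already in M, no change] -> [I,M] (invalidations this op: 0; running total: 1)
Op 9: C0 read [C0 read from I: others=['C1=M'] -> C0=S, others downsized to S] -> [S,S] (invalidations this op: 0; running total: 1)

Answer: 1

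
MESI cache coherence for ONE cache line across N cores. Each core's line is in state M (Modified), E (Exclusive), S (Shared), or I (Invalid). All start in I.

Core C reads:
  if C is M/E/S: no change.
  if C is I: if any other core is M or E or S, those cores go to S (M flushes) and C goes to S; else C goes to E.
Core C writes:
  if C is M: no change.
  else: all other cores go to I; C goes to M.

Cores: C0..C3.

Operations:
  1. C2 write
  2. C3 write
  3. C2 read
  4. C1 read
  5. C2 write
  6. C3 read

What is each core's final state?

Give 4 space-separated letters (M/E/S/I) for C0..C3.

Answer: I I S S

Derivation:
Op 1: C2 write [C2 write: invalidate none -> C2=M] -> [I,I,M,I]
Op 2: C3 write [C3 write: invalidate ['C2=M'] -> C3=M] -> [I,I,I,M]
Op 3: C2 read [C2 read from I: others=['C3=M'] -> C2=S, others downsized to S] -> [I,I,S,S]
Op 4: C1 read [C1 read from I: others=['C2=S', 'C3=S'] -> C1=S, others downsized to S] -> [I,S,S,S]
Op 5: C2 write [C2 write: invalidate ['C1=S', 'C3=S'] -> C2=M] -> [I,I,M,I]
Op 6: C3 read [C3 read from I: others=['C2=M'] -> C3=S, others downsized to S] -> [I,I,S,S]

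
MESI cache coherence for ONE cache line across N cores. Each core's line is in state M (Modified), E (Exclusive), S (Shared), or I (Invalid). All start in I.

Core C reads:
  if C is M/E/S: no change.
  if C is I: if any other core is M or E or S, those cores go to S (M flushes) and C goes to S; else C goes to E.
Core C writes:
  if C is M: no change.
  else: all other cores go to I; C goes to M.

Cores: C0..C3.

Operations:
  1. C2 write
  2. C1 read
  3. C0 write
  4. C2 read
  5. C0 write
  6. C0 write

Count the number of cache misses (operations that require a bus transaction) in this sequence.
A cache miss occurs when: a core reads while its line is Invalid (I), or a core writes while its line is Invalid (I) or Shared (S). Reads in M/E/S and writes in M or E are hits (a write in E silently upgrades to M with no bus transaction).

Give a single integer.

Answer: 5

Derivation:
Op 1: C2 write [C2 write: invalidate none -> C2=M] -> [I,I,M,I] [MISS #1: write from I]
Op 2: C1 read [C1 read from I: others=['C2=M'] -> C1=S, others downsized to S] -> [I,S,S,I] [MISS #2: read from I]
Op 3: C0 write [C0 write: invalidate ['C1=S', 'C2=S'] -> C0=M] -> [M,I,I,I] [MISS #3: write from I]
Op 4: C2 read [C2 read from I: others=['C0=M'] -> C2=S, others downsized to S] -> [S,I,S,I] [MISS #4: read from I]
Op 5: C0 write [C0 write: invalidate ['C2=S'] -> C0=M] -> [M,I,I,I] [MISS #5: write from S]
Op 6: C0 write [C0 write: already M (modified), no change] -> [M,I,I,I] [hit: write from M]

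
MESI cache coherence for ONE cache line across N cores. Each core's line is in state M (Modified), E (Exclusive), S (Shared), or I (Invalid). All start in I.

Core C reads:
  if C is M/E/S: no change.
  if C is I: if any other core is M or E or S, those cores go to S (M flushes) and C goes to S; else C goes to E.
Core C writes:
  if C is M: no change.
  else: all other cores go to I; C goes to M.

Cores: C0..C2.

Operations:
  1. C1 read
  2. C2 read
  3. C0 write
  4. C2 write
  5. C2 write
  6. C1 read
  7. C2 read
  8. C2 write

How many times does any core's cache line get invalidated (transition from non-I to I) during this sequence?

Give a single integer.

Op 1: C1 read [C1 read from I: no other sharers -> C1=E (exclusive)] -> [I,E,I] (invalidations this op: 0; running total: 0)
Op 2: C2 read [C2 read from I: others=['C1=E'] -> C2=S, others downsized to S] -> [I,S,S] (invalidations this op: 0; running total: 0)
Op 3: C0 write [C0 write: invalidate ['C1=S', 'C2=S'] -> C0=M] -> [M,I,I] (invalidations this op: 2; running total: 2)
Op 4: C2 write [C2 write: invalidate ['C0=M'] -> C2=M] -> [I,I,M] (invalidations this op: 1; running total: 3)
Op 5: C2 write [C2 write: already M (modified), no change] -> [I,I,M] (invalidations this op: 0; running total: 3)
Op 6: C1 read [C1 read from I: others=['C2=M'] -> C1=S, others downsized to S] -> [I,S,S] (invalidations this op: 0; running total: 3)
Op 7: C2 read [C2 read: already in S, no change] -> [I,S,S] (invalidations this op: 0; running total: 3)
Op 8: C2 write [C2 write: invalidate ['C1=S'] -> C2=M] -> [I,I,M] (invalidations this op: 1; running total: 4)

Answer: 4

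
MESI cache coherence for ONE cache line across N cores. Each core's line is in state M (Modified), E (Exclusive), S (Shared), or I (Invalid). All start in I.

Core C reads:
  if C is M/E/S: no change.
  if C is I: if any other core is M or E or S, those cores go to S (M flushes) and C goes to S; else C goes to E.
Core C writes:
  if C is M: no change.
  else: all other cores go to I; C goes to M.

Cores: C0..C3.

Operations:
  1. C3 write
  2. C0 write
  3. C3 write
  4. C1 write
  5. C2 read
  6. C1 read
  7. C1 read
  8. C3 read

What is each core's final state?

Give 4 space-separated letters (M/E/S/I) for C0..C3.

Answer: I S S S

Derivation:
Op 1: C3 write [C3 write: invalidate none -> C3=M] -> [I,I,I,M]
Op 2: C0 write [C0 write: invalidate ['C3=M'] -> C0=M] -> [M,I,I,I]
Op 3: C3 write [C3 write: invalidate ['C0=M'] -> C3=M] -> [I,I,I,M]
Op 4: C1 write [C1 write: invalidate ['C3=M'] -> C1=M] -> [I,M,I,I]
Op 5: C2 read [C2 read from I: others=['C1=M'] -> C2=S, others downsized to S] -> [I,S,S,I]
Op 6: C1 read [C1 read: already in S, no change] -> [I,S,S,I]
Op 7: C1 read [C1 read: already in S, no change] -> [I,S,S,I]
Op 8: C3 read [C3 read from I: others=['C1=S', 'C2=S'] -> C3=S, others downsized to S] -> [I,S,S,S]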